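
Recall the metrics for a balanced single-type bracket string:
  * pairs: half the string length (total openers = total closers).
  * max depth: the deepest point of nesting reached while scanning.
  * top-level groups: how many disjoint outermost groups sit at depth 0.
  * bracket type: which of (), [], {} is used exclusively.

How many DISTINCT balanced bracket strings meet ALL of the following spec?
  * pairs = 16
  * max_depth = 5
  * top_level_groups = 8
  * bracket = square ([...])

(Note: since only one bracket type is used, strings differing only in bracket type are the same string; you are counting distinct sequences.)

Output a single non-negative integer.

Answer: 34196

Derivation:
Spec: pairs=16 depth=5 groups=8
Count(depth <= 5) = 234853
Count(depth <= 4) = 200657
Count(depth == 5) = 234853 - 200657 = 34196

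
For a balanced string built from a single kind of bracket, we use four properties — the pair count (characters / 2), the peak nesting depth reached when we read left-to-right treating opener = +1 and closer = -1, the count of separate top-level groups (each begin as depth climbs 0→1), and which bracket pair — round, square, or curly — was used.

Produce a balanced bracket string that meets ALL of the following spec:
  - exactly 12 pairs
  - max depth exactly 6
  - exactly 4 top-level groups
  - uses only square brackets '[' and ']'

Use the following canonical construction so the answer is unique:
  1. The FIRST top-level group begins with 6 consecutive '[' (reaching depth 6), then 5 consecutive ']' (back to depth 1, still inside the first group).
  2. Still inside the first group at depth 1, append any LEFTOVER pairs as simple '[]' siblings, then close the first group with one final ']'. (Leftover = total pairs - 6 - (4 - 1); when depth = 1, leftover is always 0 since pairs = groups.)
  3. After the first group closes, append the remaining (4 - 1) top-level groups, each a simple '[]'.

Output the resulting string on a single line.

Spec: pairs=12 depth=6 groups=4
Leftover pairs = 12 - 6 - (4-1) = 3
First group: deep chain of depth 6 + 3 sibling pairs
Remaining 3 groups: simple '[]' each

Answer: [[[[[[]]]]][][][]][][][]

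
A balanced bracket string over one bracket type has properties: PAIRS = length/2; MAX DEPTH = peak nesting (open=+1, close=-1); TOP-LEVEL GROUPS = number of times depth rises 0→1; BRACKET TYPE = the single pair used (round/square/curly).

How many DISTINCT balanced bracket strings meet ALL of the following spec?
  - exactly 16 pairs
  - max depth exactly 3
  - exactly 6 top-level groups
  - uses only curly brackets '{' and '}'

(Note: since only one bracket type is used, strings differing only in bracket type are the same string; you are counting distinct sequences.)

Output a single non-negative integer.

Answer: 233637

Derivation:
Spec: pairs=16 depth=3 groups=6
Count(depth <= 3) = 236640
Count(depth <= 2) = 3003
Count(depth == 3) = 236640 - 3003 = 233637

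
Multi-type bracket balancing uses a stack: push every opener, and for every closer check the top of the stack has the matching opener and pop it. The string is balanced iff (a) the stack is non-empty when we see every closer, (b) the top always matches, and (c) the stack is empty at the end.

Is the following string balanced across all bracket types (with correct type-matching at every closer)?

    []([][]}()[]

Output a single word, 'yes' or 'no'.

pos 0: push '['; stack = [
pos 1: ']' matches '['; pop; stack = (empty)
pos 2: push '('; stack = (
pos 3: push '['; stack = ([
pos 4: ']' matches '['; pop; stack = (
pos 5: push '['; stack = ([
pos 6: ']' matches '['; pop; stack = (
pos 7: saw closer '}' but top of stack is '(' (expected ')') → INVALID
Verdict: type mismatch at position 7: '}' closes '(' → no

Answer: no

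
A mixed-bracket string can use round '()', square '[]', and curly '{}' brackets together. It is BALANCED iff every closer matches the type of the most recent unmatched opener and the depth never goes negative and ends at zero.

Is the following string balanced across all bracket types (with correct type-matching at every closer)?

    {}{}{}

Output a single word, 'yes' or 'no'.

pos 0: push '{'; stack = {
pos 1: '}' matches '{'; pop; stack = (empty)
pos 2: push '{'; stack = {
pos 3: '}' matches '{'; pop; stack = (empty)
pos 4: push '{'; stack = {
pos 5: '}' matches '{'; pop; stack = (empty)
end: stack empty → VALID
Verdict: properly nested → yes

Answer: yes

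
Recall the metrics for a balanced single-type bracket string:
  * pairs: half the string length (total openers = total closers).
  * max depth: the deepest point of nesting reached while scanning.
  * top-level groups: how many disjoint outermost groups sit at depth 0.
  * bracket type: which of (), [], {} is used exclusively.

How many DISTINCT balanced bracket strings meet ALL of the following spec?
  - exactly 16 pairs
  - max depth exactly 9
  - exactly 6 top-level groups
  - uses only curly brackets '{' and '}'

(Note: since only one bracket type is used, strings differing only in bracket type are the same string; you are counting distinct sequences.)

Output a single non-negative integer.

Answer: 1368

Derivation:
Spec: pairs=16 depth=9 groups=6
Count(depth <= 9) = 1225647
Count(depth <= 8) = 1224279
Count(depth == 9) = 1225647 - 1224279 = 1368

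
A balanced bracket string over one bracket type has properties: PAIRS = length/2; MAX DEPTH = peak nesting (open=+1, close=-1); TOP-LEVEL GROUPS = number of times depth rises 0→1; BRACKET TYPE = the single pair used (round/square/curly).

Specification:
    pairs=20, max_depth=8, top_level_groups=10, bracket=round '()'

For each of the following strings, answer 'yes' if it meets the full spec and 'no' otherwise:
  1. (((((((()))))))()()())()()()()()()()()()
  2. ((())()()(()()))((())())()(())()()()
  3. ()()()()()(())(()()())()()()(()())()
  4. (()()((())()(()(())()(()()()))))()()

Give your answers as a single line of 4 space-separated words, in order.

Answer: yes no no no

Derivation:
String 1 '(((((((()))))))()()())()()()()()()()()()': depth seq [1 2 3 4 5 6 7 8 7 6 5 4 3 2 1 2 1 2 1 2 1 0 1 0 1 0 1 0 1 0 1 0 1 0 1 0 1 0 1 0]
  -> pairs=20 depth=8 groups=10 -> yes
String 2 '((())()()(()()))((())())()(())()()()': depth seq [1 2 3 2 1 2 1 2 1 2 3 2 3 2 1 0 1 2 3 2 1 2 1 0 1 0 1 2 1 0 1 0 1 0 1 0]
  -> pairs=18 depth=3 groups=7 -> no
String 3 '()()()()()(())(()()())()()()(()())()': depth seq [1 0 1 0 1 0 1 0 1 0 1 2 1 0 1 2 1 2 1 2 1 0 1 0 1 0 1 0 1 2 1 2 1 0 1 0]
  -> pairs=18 depth=2 groups=12 -> no
String 4 '(()()((())()(()(())()(()()()))))()()': depth seq [1 2 1 2 1 2 3 4 3 2 3 2 3 4 3 4 5 4 3 4 3 4 5 4 5 4 5 4 3 2 1 0 1 0 1 0]
  -> pairs=18 depth=5 groups=3 -> no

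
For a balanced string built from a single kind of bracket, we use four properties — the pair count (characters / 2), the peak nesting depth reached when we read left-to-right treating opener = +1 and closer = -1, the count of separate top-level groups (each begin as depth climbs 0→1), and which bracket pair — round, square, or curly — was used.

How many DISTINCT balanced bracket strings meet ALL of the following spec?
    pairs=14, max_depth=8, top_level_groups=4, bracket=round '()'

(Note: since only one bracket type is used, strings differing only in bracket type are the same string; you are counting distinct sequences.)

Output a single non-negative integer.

Spec: pairs=14 depth=8 groups=4
Count(depth <= 8) = 326044
Count(depth <= 7) = 321724
Count(depth == 8) = 326044 - 321724 = 4320

Answer: 4320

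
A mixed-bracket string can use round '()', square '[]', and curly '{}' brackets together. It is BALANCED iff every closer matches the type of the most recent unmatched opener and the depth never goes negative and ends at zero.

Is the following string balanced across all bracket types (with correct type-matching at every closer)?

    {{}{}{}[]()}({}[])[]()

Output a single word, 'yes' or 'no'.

pos 0: push '{'; stack = {
pos 1: push '{'; stack = {{
pos 2: '}' matches '{'; pop; stack = {
pos 3: push '{'; stack = {{
pos 4: '}' matches '{'; pop; stack = {
pos 5: push '{'; stack = {{
pos 6: '}' matches '{'; pop; stack = {
pos 7: push '['; stack = {[
pos 8: ']' matches '['; pop; stack = {
pos 9: push '('; stack = {(
pos 10: ')' matches '('; pop; stack = {
pos 11: '}' matches '{'; pop; stack = (empty)
pos 12: push '('; stack = (
pos 13: push '{'; stack = ({
pos 14: '}' matches '{'; pop; stack = (
pos 15: push '['; stack = ([
pos 16: ']' matches '['; pop; stack = (
pos 17: ')' matches '('; pop; stack = (empty)
pos 18: push '['; stack = [
pos 19: ']' matches '['; pop; stack = (empty)
pos 20: push '('; stack = (
pos 21: ')' matches '('; pop; stack = (empty)
end: stack empty → VALID
Verdict: properly nested → yes

Answer: yes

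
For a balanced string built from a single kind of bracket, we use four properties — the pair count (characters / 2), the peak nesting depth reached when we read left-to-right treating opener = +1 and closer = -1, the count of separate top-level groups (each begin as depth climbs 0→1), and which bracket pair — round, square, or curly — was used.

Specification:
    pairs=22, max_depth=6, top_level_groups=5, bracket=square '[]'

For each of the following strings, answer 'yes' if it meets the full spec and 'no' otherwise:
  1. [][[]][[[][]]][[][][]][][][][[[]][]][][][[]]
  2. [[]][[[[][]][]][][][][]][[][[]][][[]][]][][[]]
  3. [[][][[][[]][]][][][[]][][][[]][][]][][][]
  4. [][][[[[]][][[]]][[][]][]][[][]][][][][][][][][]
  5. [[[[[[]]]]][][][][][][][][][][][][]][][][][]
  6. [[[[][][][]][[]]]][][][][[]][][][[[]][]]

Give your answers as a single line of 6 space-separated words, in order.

String 1 '[][[]][[[][]]][[][][]][][][][[[]][]][][][[]]': depth seq [1 0 1 2 1 0 1 2 3 2 3 2 1 0 1 2 1 2 1 2 1 0 1 0 1 0 1 0 1 2 3 2 1 2 1 0 1 0 1 0 1 2 1 0]
  -> pairs=22 depth=3 groups=11 -> no
String 2 '[[]][[[[][]][]][][][][]][[][[]][][[]][]][][[]]': depth seq [1 2 1 0 1 2 3 4 3 4 3 2 3 2 1 2 1 2 1 2 1 2 1 0 1 2 1 2 3 2 1 2 1 2 3 2 1 2 1 0 1 0 1 2 1 0]
  -> pairs=23 depth=4 groups=5 -> no
String 3 '[[][][[][[]][]][][][[]][][][[]][][]][][][]': depth seq [1 2 1 2 1 2 3 2 3 4 3 2 3 2 1 2 1 2 1 2 3 2 1 2 1 2 1 2 3 2 1 2 1 2 1 0 1 0 1 0 1 0]
  -> pairs=21 depth=4 groups=4 -> no
String 4 '[][][[[[]][][[]]][[][]][]][[][]][][][][][][][][]': depth seq [1 0 1 0 1 2 3 4 3 2 3 2 3 4 3 2 1 2 3 2 3 2 1 2 1 0 1 2 1 2 1 0 1 0 1 0 1 0 1 0 1 0 1 0 1 0 1 0]
  -> pairs=24 depth=4 groups=12 -> no
String 5 '[[[[[[]]]]][][][][][][][][][][][][]][][][][]': depth seq [1 2 3 4 5 6 5 4 3 2 1 2 1 2 1 2 1 2 1 2 1 2 1 2 1 2 1 2 1 2 1 2 1 2 1 0 1 0 1 0 1 0 1 0]
  -> pairs=22 depth=6 groups=5 -> yes
String 6 '[[[[][][][]][[]]]][][][][[]][][][[[]][]]': depth seq [1 2 3 4 3 4 3 4 3 4 3 2 3 4 3 2 1 0 1 0 1 0 1 0 1 2 1 0 1 0 1 0 1 2 3 2 1 2 1 0]
  -> pairs=20 depth=4 groups=8 -> no

Answer: no no no no yes no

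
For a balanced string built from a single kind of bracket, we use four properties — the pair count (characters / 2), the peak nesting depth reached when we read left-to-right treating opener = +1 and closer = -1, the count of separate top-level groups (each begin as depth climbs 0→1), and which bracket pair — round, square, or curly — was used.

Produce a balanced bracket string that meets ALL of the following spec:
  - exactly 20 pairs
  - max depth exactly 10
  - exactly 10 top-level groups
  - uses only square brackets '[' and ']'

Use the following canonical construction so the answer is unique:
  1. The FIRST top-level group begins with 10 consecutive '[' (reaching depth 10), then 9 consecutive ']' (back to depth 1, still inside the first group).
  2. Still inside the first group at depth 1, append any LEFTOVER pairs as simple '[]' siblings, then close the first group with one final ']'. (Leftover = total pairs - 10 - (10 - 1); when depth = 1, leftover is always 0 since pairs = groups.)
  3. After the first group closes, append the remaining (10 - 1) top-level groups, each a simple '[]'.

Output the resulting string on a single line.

Spec: pairs=20 depth=10 groups=10
Leftover pairs = 20 - 10 - (10-1) = 1
First group: deep chain of depth 10 + 1 sibling pairs
Remaining 9 groups: simple '[]' each

Answer: [[[[[[[[[[]]]]]]]]][]][][][][][][][][][]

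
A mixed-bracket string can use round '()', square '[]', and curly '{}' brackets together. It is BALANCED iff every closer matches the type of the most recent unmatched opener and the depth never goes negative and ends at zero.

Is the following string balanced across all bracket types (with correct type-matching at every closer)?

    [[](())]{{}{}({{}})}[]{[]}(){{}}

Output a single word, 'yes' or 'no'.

Answer: yes

Derivation:
pos 0: push '['; stack = [
pos 1: push '['; stack = [[
pos 2: ']' matches '['; pop; stack = [
pos 3: push '('; stack = [(
pos 4: push '('; stack = [((
pos 5: ')' matches '('; pop; stack = [(
pos 6: ')' matches '('; pop; stack = [
pos 7: ']' matches '['; pop; stack = (empty)
pos 8: push '{'; stack = {
pos 9: push '{'; stack = {{
pos 10: '}' matches '{'; pop; stack = {
pos 11: push '{'; stack = {{
pos 12: '}' matches '{'; pop; stack = {
pos 13: push '('; stack = {(
pos 14: push '{'; stack = {({
pos 15: push '{'; stack = {({{
pos 16: '}' matches '{'; pop; stack = {({
pos 17: '}' matches '{'; pop; stack = {(
pos 18: ')' matches '('; pop; stack = {
pos 19: '}' matches '{'; pop; stack = (empty)
pos 20: push '['; stack = [
pos 21: ']' matches '['; pop; stack = (empty)
pos 22: push '{'; stack = {
pos 23: push '['; stack = {[
pos 24: ']' matches '['; pop; stack = {
pos 25: '}' matches '{'; pop; stack = (empty)
pos 26: push '('; stack = (
pos 27: ')' matches '('; pop; stack = (empty)
pos 28: push '{'; stack = {
pos 29: push '{'; stack = {{
pos 30: '}' matches '{'; pop; stack = {
pos 31: '}' matches '{'; pop; stack = (empty)
end: stack empty → VALID
Verdict: properly nested → yes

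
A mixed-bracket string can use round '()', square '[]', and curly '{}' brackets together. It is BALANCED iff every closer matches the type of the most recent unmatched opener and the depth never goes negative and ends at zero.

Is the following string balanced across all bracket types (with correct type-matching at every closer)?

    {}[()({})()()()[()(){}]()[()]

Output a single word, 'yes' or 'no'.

pos 0: push '{'; stack = {
pos 1: '}' matches '{'; pop; stack = (empty)
pos 2: push '['; stack = [
pos 3: push '('; stack = [(
pos 4: ')' matches '('; pop; stack = [
pos 5: push '('; stack = [(
pos 6: push '{'; stack = [({
pos 7: '}' matches '{'; pop; stack = [(
pos 8: ')' matches '('; pop; stack = [
pos 9: push '('; stack = [(
pos 10: ')' matches '('; pop; stack = [
pos 11: push '('; stack = [(
pos 12: ')' matches '('; pop; stack = [
pos 13: push '('; stack = [(
pos 14: ')' matches '('; pop; stack = [
pos 15: push '['; stack = [[
pos 16: push '('; stack = [[(
pos 17: ')' matches '('; pop; stack = [[
pos 18: push '('; stack = [[(
pos 19: ')' matches '('; pop; stack = [[
pos 20: push '{'; stack = [[{
pos 21: '}' matches '{'; pop; stack = [[
pos 22: ']' matches '['; pop; stack = [
pos 23: push '('; stack = [(
pos 24: ')' matches '('; pop; stack = [
pos 25: push '['; stack = [[
pos 26: push '('; stack = [[(
pos 27: ')' matches '('; pop; stack = [[
pos 28: ']' matches '['; pop; stack = [
end: stack still non-empty ([) → INVALID
Verdict: unclosed openers at end: [ → no

Answer: no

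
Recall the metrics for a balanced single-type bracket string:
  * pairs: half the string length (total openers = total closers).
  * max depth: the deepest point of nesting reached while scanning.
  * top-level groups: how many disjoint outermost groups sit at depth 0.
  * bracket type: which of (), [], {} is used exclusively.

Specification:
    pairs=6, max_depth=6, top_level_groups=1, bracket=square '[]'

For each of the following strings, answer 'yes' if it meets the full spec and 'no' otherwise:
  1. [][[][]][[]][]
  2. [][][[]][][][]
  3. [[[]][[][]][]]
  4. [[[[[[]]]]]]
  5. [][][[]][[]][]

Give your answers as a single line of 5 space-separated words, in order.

String 1 '[][[][]][[]][]': depth seq [1 0 1 2 1 2 1 0 1 2 1 0 1 0]
  -> pairs=7 depth=2 groups=4 -> no
String 2 '[][][[]][][][]': depth seq [1 0 1 0 1 2 1 0 1 0 1 0 1 0]
  -> pairs=7 depth=2 groups=6 -> no
String 3 '[[[]][[][]][]]': depth seq [1 2 3 2 1 2 3 2 3 2 1 2 1 0]
  -> pairs=7 depth=3 groups=1 -> no
String 4 '[[[[[[]]]]]]': depth seq [1 2 3 4 5 6 5 4 3 2 1 0]
  -> pairs=6 depth=6 groups=1 -> yes
String 5 '[][][[]][[]][]': depth seq [1 0 1 0 1 2 1 0 1 2 1 0 1 0]
  -> pairs=7 depth=2 groups=5 -> no

Answer: no no no yes no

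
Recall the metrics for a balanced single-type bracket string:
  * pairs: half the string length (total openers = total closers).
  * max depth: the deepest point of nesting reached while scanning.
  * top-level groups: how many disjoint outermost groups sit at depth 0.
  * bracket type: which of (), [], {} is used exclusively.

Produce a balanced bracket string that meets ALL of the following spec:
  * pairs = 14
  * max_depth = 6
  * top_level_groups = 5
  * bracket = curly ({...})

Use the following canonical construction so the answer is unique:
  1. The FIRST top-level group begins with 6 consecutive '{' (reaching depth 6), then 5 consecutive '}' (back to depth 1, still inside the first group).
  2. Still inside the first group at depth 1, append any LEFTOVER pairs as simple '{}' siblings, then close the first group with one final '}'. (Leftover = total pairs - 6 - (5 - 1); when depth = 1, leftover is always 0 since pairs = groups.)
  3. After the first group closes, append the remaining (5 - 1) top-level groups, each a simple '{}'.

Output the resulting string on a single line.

Answer: {{{{{{}}}}}{}{}{}{}}{}{}{}{}

Derivation:
Spec: pairs=14 depth=6 groups=5
Leftover pairs = 14 - 6 - (5-1) = 4
First group: deep chain of depth 6 + 4 sibling pairs
Remaining 4 groups: simple '{}' each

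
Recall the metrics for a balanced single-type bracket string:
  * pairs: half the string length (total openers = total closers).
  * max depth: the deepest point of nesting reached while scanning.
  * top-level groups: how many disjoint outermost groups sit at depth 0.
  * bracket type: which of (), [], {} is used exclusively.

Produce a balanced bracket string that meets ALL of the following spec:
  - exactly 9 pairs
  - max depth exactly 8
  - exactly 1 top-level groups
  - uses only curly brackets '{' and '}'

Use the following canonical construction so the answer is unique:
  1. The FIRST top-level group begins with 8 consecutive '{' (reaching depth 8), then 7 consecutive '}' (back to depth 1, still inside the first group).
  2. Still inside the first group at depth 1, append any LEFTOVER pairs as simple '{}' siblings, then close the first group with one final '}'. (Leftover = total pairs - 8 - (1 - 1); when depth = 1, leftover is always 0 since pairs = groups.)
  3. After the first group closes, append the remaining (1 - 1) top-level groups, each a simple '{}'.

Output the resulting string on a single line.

Answer: {{{{{{{{}}}}}}}{}}

Derivation:
Spec: pairs=9 depth=8 groups=1
Leftover pairs = 9 - 8 - (1-1) = 1
First group: deep chain of depth 8 + 1 sibling pairs
Remaining 0 groups: simple '{}' each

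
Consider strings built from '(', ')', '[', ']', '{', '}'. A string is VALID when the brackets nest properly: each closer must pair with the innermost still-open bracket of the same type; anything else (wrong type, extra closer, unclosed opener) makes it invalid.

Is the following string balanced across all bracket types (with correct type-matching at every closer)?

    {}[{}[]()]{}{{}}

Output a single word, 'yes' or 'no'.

pos 0: push '{'; stack = {
pos 1: '}' matches '{'; pop; stack = (empty)
pos 2: push '['; stack = [
pos 3: push '{'; stack = [{
pos 4: '}' matches '{'; pop; stack = [
pos 5: push '['; stack = [[
pos 6: ']' matches '['; pop; stack = [
pos 7: push '('; stack = [(
pos 8: ')' matches '('; pop; stack = [
pos 9: ']' matches '['; pop; stack = (empty)
pos 10: push '{'; stack = {
pos 11: '}' matches '{'; pop; stack = (empty)
pos 12: push '{'; stack = {
pos 13: push '{'; stack = {{
pos 14: '}' matches '{'; pop; stack = {
pos 15: '}' matches '{'; pop; stack = (empty)
end: stack empty → VALID
Verdict: properly nested → yes

Answer: yes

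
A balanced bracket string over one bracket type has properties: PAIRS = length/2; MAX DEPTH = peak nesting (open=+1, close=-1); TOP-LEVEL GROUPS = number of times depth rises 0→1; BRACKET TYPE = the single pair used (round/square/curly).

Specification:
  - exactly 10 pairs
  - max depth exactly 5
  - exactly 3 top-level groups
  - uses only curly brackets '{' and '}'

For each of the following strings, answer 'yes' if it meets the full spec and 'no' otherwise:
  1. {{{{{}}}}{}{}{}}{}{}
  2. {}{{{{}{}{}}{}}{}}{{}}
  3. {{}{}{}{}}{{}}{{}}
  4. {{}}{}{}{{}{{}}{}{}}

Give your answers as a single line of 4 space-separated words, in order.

String 1 '{{{{{}}}}{}{}{}}{}{}': depth seq [1 2 3 4 5 4 3 2 1 2 1 2 1 2 1 0 1 0 1 0]
  -> pairs=10 depth=5 groups=3 -> yes
String 2 '{}{{{{}{}{}}{}}{}}{{}}': depth seq [1 0 1 2 3 4 3 4 3 4 3 2 3 2 1 2 1 0 1 2 1 0]
  -> pairs=11 depth=4 groups=3 -> no
String 3 '{{}{}{}{}}{{}}{{}}': depth seq [1 2 1 2 1 2 1 2 1 0 1 2 1 0 1 2 1 0]
  -> pairs=9 depth=2 groups=3 -> no
String 4 '{{}}{}{}{{}{{}}{}{}}': depth seq [1 2 1 0 1 0 1 0 1 2 1 2 3 2 1 2 1 2 1 0]
  -> pairs=10 depth=3 groups=4 -> no

Answer: yes no no no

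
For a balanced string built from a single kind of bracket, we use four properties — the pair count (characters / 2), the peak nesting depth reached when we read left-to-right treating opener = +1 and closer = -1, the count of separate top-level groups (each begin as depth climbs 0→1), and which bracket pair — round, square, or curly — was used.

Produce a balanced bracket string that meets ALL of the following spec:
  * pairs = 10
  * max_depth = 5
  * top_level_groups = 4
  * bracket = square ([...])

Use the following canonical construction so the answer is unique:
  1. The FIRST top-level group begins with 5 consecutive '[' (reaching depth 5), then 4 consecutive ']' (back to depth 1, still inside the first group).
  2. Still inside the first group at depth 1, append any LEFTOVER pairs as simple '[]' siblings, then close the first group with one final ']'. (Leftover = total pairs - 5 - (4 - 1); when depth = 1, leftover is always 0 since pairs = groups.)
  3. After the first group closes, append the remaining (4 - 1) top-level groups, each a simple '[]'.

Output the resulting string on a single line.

Answer: [[[[[]]]][][]][][][]

Derivation:
Spec: pairs=10 depth=5 groups=4
Leftover pairs = 10 - 5 - (4-1) = 2
First group: deep chain of depth 5 + 2 sibling pairs
Remaining 3 groups: simple '[]' each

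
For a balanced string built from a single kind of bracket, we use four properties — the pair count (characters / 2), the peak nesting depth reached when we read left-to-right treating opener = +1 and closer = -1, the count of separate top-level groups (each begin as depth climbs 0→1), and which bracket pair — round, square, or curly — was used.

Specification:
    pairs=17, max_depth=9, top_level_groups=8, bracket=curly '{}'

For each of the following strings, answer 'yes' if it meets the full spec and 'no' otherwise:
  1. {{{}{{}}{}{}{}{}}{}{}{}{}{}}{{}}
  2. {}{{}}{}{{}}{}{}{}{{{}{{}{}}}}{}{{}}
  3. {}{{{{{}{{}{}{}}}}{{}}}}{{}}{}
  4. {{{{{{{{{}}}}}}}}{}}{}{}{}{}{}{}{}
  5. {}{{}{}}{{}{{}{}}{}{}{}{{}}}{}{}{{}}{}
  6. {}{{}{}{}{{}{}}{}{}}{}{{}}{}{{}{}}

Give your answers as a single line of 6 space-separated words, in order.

String 1 '{{{}{{}}{}{}{}{}}{}{}{}{}{}}{{}}': depth seq [1 2 3 2 3 4 3 2 3 2 3 2 3 2 3 2 1 2 1 2 1 2 1 2 1 2 1 0 1 2 1 0]
  -> pairs=16 depth=4 groups=2 -> no
String 2 '{}{{}}{}{{}}{}{}{}{{{}{{}{}}}}{}{{}}': depth seq [1 0 1 2 1 0 1 0 1 2 1 0 1 0 1 0 1 0 1 2 3 2 3 4 3 4 3 2 1 0 1 0 1 2 1 0]
  -> pairs=18 depth=4 groups=10 -> no
String 3 '{}{{{{{}{{}{}{}}}}{{}}}}{{}}{}': depth seq [1 0 1 2 3 4 5 4 5 6 5 6 5 6 5 4 3 2 3 4 3 2 1 0 1 2 1 0 1 0]
  -> pairs=15 depth=6 groups=4 -> no
String 4 '{{{{{{{{{}}}}}}}}{}}{}{}{}{}{}{}{}': depth seq [1 2 3 4 5 6 7 8 9 8 7 6 5 4 3 2 1 2 1 0 1 0 1 0 1 0 1 0 1 0 1 0 1 0]
  -> pairs=17 depth=9 groups=8 -> yes
String 5 '{}{{}{}}{{}{{}{}}{}{}{}{{}}}{}{}{{}}{}': depth seq [1 0 1 2 1 2 1 0 1 2 1 2 3 2 3 2 1 2 1 2 1 2 1 2 3 2 1 0 1 0 1 0 1 2 1 0 1 0]
  -> pairs=19 depth=3 groups=7 -> no
String 6 '{}{{}{}{}{{}{}}{}{}}{}{{}}{}{{}{}}': depth seq [1 0 1 2 1 2 1 2 1 2 3 2 3 2 1 2 1 2 1 0 1 0 1 2 1 0 1 0 1 2 1 2 1 0]
  -> pairs=17 depth=3 groups=6 -> no

Answer: no no no yes no no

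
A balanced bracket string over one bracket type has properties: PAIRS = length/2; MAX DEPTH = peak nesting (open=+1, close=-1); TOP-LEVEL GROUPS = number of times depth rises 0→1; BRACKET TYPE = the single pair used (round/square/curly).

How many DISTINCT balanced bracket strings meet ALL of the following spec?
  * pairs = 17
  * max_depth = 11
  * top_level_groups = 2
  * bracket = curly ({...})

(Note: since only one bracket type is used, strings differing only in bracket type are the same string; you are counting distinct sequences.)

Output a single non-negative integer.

Spec: pairs=17 depth=11 groups=2
Count(depth <= 11) = 35311790
Count(depth <= 10) = 35134718
Count(depth == 11) = 35311790 - 35134718 = 177072

Answer: 177072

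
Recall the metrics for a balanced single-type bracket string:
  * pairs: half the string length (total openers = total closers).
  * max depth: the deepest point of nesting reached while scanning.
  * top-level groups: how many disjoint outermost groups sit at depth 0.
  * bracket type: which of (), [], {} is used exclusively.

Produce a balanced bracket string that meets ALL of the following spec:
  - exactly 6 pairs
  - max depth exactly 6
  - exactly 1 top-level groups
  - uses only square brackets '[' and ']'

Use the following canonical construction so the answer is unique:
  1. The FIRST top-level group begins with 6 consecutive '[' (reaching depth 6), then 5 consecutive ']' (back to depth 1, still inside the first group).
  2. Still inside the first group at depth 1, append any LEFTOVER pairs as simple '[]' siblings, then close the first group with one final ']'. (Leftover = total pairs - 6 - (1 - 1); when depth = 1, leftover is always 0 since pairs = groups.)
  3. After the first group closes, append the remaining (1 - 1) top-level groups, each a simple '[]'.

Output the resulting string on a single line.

Answer: [[[[[[]]]]]]

Derivation:
Spec: pairs=6 depth=6 groups=1
Leftover pairs = 6 - 6 - (1-1) = 0
First group: deep chain of depth 6 + 0 sibling pairs
Remaining 0 groups: simple '[]' each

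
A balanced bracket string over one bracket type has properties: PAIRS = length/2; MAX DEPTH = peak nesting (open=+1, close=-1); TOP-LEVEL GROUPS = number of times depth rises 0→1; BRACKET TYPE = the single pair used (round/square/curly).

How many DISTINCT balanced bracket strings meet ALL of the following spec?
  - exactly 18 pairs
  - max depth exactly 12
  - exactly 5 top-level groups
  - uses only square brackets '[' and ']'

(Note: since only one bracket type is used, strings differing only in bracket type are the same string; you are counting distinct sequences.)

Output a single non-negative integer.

Spec: pairs=18 depth=12 groups=5
Count(depth <= 12) = 33266485
Count(depth <= 11) = 33264745
Count(depth == 12) = 33266485 - 33264745 = 1740

Answer: 1740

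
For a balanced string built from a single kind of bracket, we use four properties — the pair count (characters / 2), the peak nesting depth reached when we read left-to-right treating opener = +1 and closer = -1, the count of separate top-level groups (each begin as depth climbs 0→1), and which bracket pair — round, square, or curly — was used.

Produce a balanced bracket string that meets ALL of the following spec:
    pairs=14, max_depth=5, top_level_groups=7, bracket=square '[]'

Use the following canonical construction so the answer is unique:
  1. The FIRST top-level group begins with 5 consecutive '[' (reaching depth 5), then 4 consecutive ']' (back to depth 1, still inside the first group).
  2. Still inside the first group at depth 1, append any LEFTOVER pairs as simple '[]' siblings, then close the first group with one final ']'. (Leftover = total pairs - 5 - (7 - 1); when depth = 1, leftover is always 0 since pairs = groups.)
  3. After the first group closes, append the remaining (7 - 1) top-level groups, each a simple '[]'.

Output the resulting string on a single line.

Spec: pairs=14 depth=5 groups=7
Leftover pairs = 14 - 5 - (7-1) = 3
First group: deep chain of depth 5 + 3 sibling pairs
Remaining 6 groups: simple '[]' each

Answer: [[[[[]]]][][][]][][][][][][]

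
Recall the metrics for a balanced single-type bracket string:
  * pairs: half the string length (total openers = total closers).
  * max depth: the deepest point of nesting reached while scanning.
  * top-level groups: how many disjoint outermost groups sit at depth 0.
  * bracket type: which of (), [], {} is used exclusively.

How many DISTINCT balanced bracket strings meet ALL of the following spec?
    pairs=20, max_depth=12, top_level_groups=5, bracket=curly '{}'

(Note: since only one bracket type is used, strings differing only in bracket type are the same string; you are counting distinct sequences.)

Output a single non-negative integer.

Spec: pairs=20 depth=12 groups=5
Count(depth <= 12) = 463967400
Count(depth <= 11) = 463817035
Count(depth == 12) = 463967400 - 463817035 = 150365

Answer: 150365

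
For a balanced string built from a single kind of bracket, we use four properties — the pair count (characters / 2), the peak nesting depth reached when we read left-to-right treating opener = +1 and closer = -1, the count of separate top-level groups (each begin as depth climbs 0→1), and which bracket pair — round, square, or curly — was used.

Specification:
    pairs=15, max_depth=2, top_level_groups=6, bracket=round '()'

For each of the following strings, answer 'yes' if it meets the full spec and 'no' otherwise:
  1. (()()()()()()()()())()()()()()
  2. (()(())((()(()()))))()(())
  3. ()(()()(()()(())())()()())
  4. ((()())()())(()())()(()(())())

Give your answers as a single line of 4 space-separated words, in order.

Answer: yes no no no

Derivation:
String 1 '(()()()()()()()()())()()()()()': depth seq [1 2 1 2 1 2 1 2 1 2 1 2 1 2 1 2 1 2 1 0 1 0 1 0 1 0 1 0 1 0]
  -> pairs=15 depth=2 groups=6 -> yes
String 2 '(()(())((()(()()))))()(())': depth seq [1 2 1 2 3 2 1 2 3 4 3 4 5 4 5 4 3 2 1 0 1 0 1 2 1 0]
  -> pairs=13 depth=5 groups=3 -> no
String 3 '()(()()(()()(())())()()())': depth seq [1 0 1 2 1 2 1 2 3 2 3 2 3 4 3 2 3 2 1 2 1 2 1 2 1 0]
  -> pairs=13 depth=4 groups=2 -> no
String 4 '((()())()())(()())()(()(())())': depth seq [1 2 3 2 3 2 1 2 1 2 1 0 1 2 1 2 1 0 1 0 1 2 1 2 3 2 1 2 1 0]
  -> pairs=15 depth=3 groups=4 -> no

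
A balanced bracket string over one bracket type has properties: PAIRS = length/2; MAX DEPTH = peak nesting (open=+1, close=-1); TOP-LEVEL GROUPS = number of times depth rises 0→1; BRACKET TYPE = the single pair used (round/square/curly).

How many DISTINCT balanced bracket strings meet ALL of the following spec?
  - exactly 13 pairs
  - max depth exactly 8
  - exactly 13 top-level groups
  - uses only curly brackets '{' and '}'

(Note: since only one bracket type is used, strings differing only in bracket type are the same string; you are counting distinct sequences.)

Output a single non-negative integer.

Answer: 0

Derivation:
Spec: pairs=13 depth=8 groups=13
Count(depth <= 8) = 1
Count(depth <= 7) = 1
Count(depth == 8) = 1 - 1 = 0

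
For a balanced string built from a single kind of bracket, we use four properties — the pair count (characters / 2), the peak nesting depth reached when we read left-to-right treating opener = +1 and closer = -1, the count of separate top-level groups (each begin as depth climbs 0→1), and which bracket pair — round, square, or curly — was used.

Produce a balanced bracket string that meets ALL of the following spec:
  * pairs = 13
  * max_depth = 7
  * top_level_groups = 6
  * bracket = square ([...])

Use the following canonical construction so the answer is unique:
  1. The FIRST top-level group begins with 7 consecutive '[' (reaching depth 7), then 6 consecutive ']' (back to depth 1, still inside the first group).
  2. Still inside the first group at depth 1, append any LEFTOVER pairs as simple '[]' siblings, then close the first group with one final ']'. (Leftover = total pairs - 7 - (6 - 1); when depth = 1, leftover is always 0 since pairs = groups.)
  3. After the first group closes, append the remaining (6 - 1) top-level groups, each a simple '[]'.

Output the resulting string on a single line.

Answer: [[[[[[[]]]]]][]][][][][][]

Derivation:
Spec: pairs=13 depth=7 groups=6
Leftover pairs = 13 - 7 - (6-1) = 1
First group: deep chain of depth 7 + 1 sibling pairs
Remaining 5 groups: simple '[]' each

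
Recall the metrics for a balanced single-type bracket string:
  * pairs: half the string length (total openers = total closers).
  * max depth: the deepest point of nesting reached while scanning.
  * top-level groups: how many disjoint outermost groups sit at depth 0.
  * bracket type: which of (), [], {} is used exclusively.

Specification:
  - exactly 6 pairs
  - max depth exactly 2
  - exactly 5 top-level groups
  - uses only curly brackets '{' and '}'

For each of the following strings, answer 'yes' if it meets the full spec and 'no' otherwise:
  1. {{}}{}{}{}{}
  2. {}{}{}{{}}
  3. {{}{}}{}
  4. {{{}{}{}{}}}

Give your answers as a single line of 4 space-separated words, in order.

Answer: yes no no no

Derivation:
String 1 '{{}}{}{}{}{}': depth seq [1 2 1 0 1 0 1 0 1 0 1 0]
  -> pairs=6 depth=2 groups=5 -> yes
String 2 '{}{}{}{{}}': depth seq [1 0 1 0 1 0 1 2 1 0]
  -> pairs=5 depth=2 groups=4 -> no
String 3 '{{}{}}{}': depth seq [1 2 1 2 1 0 1 0]
  -> pairs=4 depth=2 groups=2 -> no
String 4 '{{{}{}{}{}}}': depth seq [1 2 3 2 3 2 3 2 3 2 1 0]
  -> pairs=6 depth=3 groups=1 -> no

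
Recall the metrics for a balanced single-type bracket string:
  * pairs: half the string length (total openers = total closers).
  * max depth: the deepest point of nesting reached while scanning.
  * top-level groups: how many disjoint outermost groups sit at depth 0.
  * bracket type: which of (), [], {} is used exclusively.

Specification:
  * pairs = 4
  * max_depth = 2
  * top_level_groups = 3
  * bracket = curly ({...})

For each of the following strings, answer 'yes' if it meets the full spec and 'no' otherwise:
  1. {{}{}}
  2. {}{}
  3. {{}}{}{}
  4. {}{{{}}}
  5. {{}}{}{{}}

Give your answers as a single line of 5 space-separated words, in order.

Answer: no no yes no no

Derivation:
String 1 '{{}{}}': depth seq [1 2 1 2 1 0]
  -> pairs=3 depth=2 groups=1 -> no
String 2 '{}{}': depth seq [1 0 1 0]
  -> pairs=2 depth=1 groups=2 -> no
String 3 '{{}}{}{}': depth seq [1 2 1 0 1 0 1 0]
  -> pairs=4 depth=2 groups=3 -> yes
String 4 '{}{{{}}}': depth seq [1 0 1 2 3 2 1 0]
  -> pairs=4 depth=3 groups=2 -> no
String 5 '{{}}{}{{}}': depth seq [1 2 1 0 1 0 1 2 1 0]
  -> pairs=5 depth=2 groups=3 -> no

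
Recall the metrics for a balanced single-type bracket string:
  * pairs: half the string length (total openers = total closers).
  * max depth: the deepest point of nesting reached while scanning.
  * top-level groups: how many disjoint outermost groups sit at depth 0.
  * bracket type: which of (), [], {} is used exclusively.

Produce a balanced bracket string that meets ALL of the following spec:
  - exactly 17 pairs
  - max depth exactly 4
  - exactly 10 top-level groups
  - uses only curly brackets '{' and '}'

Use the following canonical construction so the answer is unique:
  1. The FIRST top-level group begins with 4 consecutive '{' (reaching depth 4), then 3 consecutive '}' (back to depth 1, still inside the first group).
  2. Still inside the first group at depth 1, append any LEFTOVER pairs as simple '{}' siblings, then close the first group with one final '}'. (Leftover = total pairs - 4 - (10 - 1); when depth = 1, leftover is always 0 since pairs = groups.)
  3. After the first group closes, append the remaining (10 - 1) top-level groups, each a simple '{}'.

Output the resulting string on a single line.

Spec: pairs=17 depth=4 groups=10
Leftover pairs = 17 - 4 - (10-1) = 4
First group: deep chain of depth 4 + 4 sibling pairs
Remaining 9 groups: simple '{}' each

Answer: {{{{}}}{}{}{}{}}{}{}{}{}{}{}{}{}{}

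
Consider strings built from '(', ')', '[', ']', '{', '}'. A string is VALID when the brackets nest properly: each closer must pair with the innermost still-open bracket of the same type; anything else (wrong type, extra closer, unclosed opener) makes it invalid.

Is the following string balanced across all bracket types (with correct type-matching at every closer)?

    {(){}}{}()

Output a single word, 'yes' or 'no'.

Answer: yes

Derivation:
pos 0: push '{'; stack = {
pos 1: push '('; stack = {(
pos 2: ')' matches '('; pop; stack = {
pos 3: push '{'; stack = {{
pos 4: '}' matches '{'; pop; stack = {
pos 5: '}' matches '{'; pop; stack = (empty)
pos 6: push '{'; stack = {
pos 7: '}' matches '{'; pop; stack = (empty)
pos 8: push '('; stack = (
pos 9: ')' matches '('; pop; stack = (empty)
end: stack empty → VALID
Verdict: properly nested → yes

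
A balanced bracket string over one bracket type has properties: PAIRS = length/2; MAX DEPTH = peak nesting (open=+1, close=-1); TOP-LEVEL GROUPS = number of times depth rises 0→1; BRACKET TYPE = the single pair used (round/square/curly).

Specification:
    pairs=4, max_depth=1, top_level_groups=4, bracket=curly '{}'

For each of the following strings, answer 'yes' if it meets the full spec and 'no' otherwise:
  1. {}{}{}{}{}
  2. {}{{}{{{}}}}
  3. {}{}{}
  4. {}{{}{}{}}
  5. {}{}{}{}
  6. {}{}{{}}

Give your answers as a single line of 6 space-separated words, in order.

String 1 '{}{}{}{}{}': depth seq [1 0 1 0 1 0 1 0 1 0]
  -> pairs=5 depth=1 groups=5 -> no
String 2 '{}{{}{{{}}}}': depth seq [1 0 1 2 1 2 3 4 3 2 1 0]
  -> pairs=6 depth=4 groups=2 -> no
String 3 '{}{}{}': depth seq [1 0 1 0 1 0]
  -> pairs=3 depth=1 groups=3 -> no
String 4 '{}{{}{}{}}': depth seq [1 0 1 2 1 2 1 2 1 0]
  -> pairs=5 depth=2 groups=2 -> no
String 5 '{}{}{}{}': depth seq [1 0 1 0 1 0 1 0]
  -> pairs=4 depth=1 groups=4 -> yes
String 6 '{}{}{{}}': depth seq [1 0 1 0 1 2 1 0]
  -> pairs=4 depth=2 groups=3 -> no

Answer: no no no no yes no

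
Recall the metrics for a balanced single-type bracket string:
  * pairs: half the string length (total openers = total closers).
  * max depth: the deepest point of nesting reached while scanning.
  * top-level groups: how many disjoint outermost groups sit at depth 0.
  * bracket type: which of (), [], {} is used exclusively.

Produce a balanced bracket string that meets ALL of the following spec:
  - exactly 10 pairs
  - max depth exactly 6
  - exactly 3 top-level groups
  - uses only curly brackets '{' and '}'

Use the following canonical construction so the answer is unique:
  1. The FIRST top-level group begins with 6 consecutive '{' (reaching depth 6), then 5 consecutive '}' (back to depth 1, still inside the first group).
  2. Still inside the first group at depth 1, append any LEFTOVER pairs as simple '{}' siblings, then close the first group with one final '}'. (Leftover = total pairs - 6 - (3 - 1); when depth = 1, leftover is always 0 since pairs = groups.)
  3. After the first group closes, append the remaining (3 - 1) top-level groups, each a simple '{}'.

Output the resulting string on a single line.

Answer: {{{{{{}}}}}{}{}}{}{}

Derivation:
Spec: pairs=10 depth=6 groups=3
Leftover pairs = 10 - 6 - (3-1) = 2
First group: deep chain of depth 6 + 2 sibling pairs
Remaining 2 groups: simple '{}' each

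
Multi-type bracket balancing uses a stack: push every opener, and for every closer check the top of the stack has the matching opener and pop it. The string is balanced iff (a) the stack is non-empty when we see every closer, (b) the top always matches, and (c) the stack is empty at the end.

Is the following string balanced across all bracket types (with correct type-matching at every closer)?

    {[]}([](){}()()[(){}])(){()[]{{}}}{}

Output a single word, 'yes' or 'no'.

pos 0: push '{'; stack = {
pos 1: push '['; stack = {[
pos 2: ']' matches '['; pop; stack = {
pos 3: '}' matches '{'; pop; stack = (empty)
pos 4: push '('; stack = (
pos 5: push '['; stack = ([
pos 6: ']' matches '['; pop; stack = (
pos 7: push '('; stack = ((
pos 8: ')' matches '('; pop; stack = (
pos 9: push '{'; stack = ({
pos 10: '}' matches '{'; pop; stack = (
pos 11: push '('; stack = ((
pos 12: ')' matches '('; pop; stack = (
pos 13: push '('; stack = ((
pos 14: ')' matches '('; pop; stack = (
pos 15: push '['; stack = ([
pos 16: push '('; stack = ([(
pos 17: ')' matches '('; pop; stack = ([
pos 18: push '{'; stack = ([{
pos 19: '}' matches '{'; pop; stack = ([
pos 20: ']' matches '['; pop; stack = (
pos 21: ')' matches '('; pop; stack = (empty)
pos 22: push '('; stack = (
pos 23: ')' matches '('; pop; stack = (empty)
pos 24: push '{'; stack = {
pos 25: push '('; stack = {(
pos 26: ')' matches '('; pop; stack = {
pos 27: push '['; stack = {[
pos 28: ']' matches '['; pop; stack = {
pos 29: push '{'; stack = {{
pos 30: push '{'; stack = {{{
pos 31: '}' matches '{'; pop; stack = {{
pos 32: '}' matches '{'; pop; stack = {
pos 33: '}' matches '{'; pop; stack = (empty)
pos 34: push '{'; stack = {
pos 35: '}' matches '{'; pop; stack = (empty)
end: stack empty → VALID
Verdict: properly nested → yes

Answer: yes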